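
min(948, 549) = 549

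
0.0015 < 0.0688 True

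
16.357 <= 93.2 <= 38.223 False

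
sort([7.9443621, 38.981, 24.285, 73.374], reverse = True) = [73.374, 38.981, 24.285, 7.9443621]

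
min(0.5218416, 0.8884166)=0.5218416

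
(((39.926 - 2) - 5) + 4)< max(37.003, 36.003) True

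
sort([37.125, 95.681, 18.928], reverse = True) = [95.681, 37.125, 18.928]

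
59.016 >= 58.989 True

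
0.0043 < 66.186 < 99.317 True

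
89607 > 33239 True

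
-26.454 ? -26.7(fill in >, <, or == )>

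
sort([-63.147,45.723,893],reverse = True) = [893,45.723,-63.147]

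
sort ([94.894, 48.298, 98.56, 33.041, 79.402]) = [33.041, 48.298, 79.402, 94.894, 98.56]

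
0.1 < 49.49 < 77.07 True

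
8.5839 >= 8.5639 True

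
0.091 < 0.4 True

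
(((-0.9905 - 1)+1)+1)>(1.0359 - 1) False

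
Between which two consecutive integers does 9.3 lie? 9 and 10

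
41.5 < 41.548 True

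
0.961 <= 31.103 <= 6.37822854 False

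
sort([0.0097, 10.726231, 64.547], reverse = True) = [64.547, 10.726231, 0.0097]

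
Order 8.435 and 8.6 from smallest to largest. 8.435, 8.6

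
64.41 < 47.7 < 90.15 False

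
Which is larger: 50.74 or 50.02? 50.74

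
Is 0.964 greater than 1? No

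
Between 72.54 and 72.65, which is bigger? 72.65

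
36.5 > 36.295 True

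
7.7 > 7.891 False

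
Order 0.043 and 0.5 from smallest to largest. 0.043, 0.5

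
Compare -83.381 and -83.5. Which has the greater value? -83.381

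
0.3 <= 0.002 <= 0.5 False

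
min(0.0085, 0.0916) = 0.0085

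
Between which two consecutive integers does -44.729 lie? -45 and -44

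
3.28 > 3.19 True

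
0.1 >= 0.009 True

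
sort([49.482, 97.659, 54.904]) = [49.482, 54.904, 97.659]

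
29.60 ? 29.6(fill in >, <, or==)==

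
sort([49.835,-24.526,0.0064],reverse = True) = [49.835,0.0064,-24.526]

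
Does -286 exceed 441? No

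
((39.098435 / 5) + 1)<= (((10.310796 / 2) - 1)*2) False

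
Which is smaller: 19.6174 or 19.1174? 19.1174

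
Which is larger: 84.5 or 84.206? 84.5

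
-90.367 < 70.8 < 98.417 True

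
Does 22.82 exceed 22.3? Yes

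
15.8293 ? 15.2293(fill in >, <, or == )>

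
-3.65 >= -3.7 True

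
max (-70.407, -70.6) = -70.407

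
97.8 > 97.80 False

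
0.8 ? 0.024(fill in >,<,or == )>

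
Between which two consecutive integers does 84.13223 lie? 84 and 85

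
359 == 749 False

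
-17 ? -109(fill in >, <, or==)>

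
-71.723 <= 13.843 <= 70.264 True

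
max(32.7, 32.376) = 32.7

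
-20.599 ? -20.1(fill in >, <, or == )<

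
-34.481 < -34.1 True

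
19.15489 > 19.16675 False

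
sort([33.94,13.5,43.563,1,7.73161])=[1,7.73161,13.5,33.94,43.563]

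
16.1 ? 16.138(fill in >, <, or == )<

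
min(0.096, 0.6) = 0.096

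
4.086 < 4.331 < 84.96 True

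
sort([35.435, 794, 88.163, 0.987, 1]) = [0.987, 1, 35.435, 88.163, 794]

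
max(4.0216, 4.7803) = 4.7803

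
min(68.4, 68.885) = 68.4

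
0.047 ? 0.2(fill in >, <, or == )<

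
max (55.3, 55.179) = 55.3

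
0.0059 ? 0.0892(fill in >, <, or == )<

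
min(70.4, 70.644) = 70.4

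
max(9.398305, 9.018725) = 9.398305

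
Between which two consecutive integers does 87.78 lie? 87 and 88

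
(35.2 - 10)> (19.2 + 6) False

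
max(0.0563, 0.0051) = 0.0563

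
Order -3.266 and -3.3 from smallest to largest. -3.3, -3.266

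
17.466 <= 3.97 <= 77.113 False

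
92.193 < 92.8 True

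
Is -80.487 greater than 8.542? No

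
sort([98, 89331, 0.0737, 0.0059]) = [0.0059, 0.0737, 98, 89331]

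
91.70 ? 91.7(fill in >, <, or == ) ==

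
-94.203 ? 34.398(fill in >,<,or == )<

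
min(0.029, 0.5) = 0.029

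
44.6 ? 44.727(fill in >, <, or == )<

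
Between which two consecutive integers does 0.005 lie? 0 and 1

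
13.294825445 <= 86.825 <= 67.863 False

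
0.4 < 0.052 False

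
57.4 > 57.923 False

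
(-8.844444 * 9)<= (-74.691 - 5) False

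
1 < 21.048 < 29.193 True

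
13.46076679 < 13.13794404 False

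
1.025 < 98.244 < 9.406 False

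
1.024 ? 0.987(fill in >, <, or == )>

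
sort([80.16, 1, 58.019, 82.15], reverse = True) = [82.15, 80.16, 58.019, 1]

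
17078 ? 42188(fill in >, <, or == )<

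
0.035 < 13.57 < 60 True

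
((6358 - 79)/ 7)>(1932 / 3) True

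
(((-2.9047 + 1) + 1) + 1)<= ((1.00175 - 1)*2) False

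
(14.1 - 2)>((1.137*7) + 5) False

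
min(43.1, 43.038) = 43.038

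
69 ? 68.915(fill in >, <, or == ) >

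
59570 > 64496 False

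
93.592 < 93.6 True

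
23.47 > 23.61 False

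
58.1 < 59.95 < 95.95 True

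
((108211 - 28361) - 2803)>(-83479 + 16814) True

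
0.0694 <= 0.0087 False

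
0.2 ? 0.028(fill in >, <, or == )>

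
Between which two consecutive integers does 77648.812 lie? 77648 and 77649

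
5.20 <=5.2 True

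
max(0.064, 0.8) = 0.8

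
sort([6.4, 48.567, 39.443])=[6.4, 39.443, 48.567]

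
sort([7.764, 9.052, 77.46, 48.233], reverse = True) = [77.46, 48.233, 9.052, 7.764]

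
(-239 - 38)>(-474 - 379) True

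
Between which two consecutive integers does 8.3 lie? 8 and 9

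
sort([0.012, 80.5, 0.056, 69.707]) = [0.012, 0.056, 69.707, 80.5]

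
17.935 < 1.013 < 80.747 False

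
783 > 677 True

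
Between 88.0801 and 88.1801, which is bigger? 88.1801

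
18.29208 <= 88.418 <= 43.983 False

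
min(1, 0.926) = 0.926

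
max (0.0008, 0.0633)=0.0633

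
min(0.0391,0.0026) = 0.0026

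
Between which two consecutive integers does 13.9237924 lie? 13 and 14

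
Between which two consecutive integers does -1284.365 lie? -1285 and -1284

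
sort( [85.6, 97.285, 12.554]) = [12.554, 85.6, 97.285]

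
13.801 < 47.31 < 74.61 True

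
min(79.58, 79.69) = 79.58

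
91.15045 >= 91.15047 False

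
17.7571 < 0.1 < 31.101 False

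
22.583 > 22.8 False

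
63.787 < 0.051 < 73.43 False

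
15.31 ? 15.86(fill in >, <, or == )<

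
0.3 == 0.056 False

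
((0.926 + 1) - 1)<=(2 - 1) True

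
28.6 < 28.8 True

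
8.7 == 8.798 False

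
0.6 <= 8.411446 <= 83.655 True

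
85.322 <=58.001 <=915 False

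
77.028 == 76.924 False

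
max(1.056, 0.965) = 1.056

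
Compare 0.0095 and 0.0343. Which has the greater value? 0.0343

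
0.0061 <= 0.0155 True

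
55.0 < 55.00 False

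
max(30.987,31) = 31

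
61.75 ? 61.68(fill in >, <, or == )>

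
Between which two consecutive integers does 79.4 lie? 79 and 80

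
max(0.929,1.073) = 1.073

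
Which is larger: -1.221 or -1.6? -1.221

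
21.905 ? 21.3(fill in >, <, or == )>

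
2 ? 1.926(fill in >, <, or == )>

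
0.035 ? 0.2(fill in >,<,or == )<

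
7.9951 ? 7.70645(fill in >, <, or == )>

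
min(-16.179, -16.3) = -16.3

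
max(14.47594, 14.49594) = 14.49594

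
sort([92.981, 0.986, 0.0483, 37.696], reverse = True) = [92.981, 37.696, 0.986, 0.0483]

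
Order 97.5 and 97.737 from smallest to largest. 97.5, 97.737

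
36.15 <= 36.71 True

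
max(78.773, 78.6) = 78.773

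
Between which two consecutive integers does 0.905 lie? 0 and 1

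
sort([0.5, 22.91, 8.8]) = [0.5, 8.8, 22.91]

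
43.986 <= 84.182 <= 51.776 False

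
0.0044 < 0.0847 True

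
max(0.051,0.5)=0.5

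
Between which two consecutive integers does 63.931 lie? 63 and 64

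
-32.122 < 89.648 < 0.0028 False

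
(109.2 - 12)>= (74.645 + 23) False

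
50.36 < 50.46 True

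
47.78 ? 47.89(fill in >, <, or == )<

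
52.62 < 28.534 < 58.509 False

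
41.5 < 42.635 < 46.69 True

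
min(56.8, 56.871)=56.8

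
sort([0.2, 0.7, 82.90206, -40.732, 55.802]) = [-40.732, 0.2, 0.7, 55.802, 82.90206]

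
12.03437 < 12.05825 True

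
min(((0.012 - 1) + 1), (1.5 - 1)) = 0.012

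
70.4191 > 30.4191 True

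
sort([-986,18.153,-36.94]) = [-986,-36.94,18.153]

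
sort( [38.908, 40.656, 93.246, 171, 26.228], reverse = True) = [171, 93.246, 40.656, 38.908, 26.228]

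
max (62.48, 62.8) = 62.8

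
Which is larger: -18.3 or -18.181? -18.181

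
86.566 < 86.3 False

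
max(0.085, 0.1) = 0.1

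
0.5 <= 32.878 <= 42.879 True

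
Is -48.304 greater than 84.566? No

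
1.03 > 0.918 True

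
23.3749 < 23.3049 False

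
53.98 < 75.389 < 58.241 False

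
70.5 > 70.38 True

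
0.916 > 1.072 False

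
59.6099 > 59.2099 True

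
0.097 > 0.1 False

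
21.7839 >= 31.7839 False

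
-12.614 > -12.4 False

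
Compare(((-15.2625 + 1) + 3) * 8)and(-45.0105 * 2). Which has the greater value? (-45.0105 * 2)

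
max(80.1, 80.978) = 80.978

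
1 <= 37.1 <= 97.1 True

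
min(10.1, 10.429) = 10.1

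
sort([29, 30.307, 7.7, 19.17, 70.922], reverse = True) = [70.922, 30.307, 29, 19.17, 7.7]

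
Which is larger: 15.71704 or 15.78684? 15.78684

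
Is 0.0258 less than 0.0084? No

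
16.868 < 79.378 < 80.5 True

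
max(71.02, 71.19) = 71.19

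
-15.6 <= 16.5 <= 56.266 True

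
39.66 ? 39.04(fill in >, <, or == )>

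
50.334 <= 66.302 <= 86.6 True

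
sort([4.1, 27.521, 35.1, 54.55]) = [4.1, 27.521, 35.1, 54.55]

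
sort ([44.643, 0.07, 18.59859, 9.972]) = [0.07, 9.972, 18.59859, 44.643]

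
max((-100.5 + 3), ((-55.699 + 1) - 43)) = -97.5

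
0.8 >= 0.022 True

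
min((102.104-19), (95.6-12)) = 83.104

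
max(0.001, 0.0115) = 0.0115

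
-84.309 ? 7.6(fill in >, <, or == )<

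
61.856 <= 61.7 False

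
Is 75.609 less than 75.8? Yes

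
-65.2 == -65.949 False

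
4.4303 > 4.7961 False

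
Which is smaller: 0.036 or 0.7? 0.036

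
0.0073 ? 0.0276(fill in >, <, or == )<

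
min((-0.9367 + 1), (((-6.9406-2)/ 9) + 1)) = 0.0066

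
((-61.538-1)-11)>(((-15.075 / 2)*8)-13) False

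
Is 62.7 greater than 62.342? Yes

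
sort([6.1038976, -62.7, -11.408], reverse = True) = [6.1038976, -11.408, -62.7]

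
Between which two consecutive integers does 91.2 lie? 91 and 92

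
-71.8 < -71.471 True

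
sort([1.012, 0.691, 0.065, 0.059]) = [0.059, 0.065, 0.691, 1.012]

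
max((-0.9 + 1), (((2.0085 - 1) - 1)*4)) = 0.1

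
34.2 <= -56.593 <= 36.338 False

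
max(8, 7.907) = 8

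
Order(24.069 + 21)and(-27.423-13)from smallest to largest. (-27.423-13), (24.069 + 21)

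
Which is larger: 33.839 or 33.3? 33.839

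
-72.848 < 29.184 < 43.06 True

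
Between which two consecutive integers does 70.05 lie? 70 and 71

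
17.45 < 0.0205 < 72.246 False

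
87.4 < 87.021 False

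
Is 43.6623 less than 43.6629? Yes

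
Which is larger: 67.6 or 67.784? 67.784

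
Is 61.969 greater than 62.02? No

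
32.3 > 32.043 True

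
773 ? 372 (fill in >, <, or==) >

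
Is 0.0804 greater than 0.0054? Yes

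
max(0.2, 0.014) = 0.2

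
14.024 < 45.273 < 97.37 True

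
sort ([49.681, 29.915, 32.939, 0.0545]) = [0.0545, 29.915, 32.939, 49.681]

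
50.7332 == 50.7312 False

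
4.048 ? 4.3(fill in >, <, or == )<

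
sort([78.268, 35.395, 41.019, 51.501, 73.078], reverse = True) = [78.268, 73.078, 51.501, 41.019, 35.395]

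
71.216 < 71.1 False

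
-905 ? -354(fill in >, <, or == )<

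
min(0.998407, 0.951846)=0.951846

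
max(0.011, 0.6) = 0.6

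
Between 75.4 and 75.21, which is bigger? 75.4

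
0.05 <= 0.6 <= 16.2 True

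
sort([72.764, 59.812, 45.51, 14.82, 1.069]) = [1.069, 14.82, 45.51, 59.812, 72.764]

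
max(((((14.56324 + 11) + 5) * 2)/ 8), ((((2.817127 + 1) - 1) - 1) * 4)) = 7.64081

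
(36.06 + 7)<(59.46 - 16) True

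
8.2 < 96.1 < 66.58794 False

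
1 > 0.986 True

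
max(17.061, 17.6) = 17.6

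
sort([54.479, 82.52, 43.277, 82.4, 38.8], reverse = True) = [82.52, 82.4, 54.479, 43.277, 38.8]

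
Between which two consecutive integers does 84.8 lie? 84 and 85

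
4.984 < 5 True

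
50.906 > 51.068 False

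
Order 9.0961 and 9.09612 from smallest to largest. 9.0961, 9.09612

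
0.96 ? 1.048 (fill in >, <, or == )<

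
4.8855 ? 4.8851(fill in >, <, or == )>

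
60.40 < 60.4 False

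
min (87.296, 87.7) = 87.296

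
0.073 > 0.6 False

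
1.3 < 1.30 False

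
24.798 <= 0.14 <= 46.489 False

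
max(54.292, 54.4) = 54.4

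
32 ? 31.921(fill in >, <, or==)>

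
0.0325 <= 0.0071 False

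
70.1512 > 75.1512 False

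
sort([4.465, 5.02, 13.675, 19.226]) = [4.465, 5.02, 13.675, 19.226]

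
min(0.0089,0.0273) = 0.0089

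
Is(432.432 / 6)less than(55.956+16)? No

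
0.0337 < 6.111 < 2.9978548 False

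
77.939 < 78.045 True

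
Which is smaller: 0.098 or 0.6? 0.098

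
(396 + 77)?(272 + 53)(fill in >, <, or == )>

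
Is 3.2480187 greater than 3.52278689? No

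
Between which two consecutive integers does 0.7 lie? 0 and 1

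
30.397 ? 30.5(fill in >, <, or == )<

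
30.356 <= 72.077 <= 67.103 False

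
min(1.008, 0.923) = 0.923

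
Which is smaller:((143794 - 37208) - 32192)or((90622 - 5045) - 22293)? ((90622 - 5045) - 22293)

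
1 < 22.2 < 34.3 True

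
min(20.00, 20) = 20.00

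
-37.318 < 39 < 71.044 True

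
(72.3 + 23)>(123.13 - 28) True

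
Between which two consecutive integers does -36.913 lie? -37 and -36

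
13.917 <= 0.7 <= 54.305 False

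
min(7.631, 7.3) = 7.3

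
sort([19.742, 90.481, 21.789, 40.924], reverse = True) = [90.481, 40.924, 21.789, 19.742]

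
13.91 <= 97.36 True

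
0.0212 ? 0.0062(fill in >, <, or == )>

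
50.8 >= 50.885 False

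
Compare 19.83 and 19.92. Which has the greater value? 19.92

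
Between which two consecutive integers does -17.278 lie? -18 and -17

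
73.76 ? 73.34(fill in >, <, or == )>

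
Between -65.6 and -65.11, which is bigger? -65.11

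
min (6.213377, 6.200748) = 6.200748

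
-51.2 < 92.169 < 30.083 False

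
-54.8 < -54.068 True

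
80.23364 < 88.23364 True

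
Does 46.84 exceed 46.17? Yes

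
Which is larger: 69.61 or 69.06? 69.61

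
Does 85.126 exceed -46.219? Yes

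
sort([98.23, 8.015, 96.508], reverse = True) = [98.23, 96.508, 8.015]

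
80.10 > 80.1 False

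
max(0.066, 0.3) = 0.3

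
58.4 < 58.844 True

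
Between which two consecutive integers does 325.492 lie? 325 and 326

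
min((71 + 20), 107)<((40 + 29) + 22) False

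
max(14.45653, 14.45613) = 14.45653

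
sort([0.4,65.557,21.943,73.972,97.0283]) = [0.4,21.943,65.557,73.972,97.0283]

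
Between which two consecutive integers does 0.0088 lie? 0 and 1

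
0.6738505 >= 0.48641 True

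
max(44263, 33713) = 44263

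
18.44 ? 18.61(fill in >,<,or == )<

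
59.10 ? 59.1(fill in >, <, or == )==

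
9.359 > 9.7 False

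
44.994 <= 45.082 True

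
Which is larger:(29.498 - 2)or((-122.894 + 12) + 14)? (29.498 - 2)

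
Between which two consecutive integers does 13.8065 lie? 13 and 14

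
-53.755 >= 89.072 False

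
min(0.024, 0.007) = 0.007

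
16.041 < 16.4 True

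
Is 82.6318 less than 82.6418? Yes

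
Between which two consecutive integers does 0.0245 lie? 0 and 1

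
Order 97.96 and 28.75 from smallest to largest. 28.75, 97.96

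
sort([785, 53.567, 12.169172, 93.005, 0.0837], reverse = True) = [785, 93.005, 53.567, 12.169172, 0.0837]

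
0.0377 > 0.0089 True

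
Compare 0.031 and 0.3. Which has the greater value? 0.3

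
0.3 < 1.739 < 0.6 False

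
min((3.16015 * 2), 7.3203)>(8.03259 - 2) True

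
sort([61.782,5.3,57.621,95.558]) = [5.3,57.621,61.782,95.558]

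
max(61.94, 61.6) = 61.94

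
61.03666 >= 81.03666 False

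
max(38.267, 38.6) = 38.6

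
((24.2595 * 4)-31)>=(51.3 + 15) False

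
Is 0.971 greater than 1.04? No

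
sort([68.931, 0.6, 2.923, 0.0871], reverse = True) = [68.931, 2.923, 0.6, 0.0871]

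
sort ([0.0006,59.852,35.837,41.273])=[0.0006,35.837,41.273,59.852]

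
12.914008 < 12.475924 False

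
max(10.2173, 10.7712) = 10.7712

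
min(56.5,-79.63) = -79.63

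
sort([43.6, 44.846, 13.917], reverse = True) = [44.846, 43.6, 13.917]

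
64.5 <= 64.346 False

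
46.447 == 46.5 False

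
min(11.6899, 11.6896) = 11.6896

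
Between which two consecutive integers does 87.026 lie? 87 and 88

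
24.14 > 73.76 False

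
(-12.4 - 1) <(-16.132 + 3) True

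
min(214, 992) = 214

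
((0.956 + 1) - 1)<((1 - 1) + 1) True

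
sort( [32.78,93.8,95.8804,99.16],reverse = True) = [99.16,95.8804,93.8,32.78]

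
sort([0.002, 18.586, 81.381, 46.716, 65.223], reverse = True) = [81.381, 65.223, 46.716, 18.586, 0.002]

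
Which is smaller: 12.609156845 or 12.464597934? 12.464597934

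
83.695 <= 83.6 False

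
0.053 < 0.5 True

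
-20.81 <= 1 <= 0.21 False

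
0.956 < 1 True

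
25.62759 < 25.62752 False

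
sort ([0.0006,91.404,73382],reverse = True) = [73382,91.404,0.0006]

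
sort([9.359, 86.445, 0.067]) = [0.067, 9.359, 86.445]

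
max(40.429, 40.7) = 40.7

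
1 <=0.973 False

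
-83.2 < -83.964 False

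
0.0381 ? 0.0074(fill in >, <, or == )>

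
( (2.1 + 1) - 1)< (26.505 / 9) True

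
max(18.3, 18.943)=18.943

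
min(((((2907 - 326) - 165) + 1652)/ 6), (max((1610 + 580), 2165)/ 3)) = 678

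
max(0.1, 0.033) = 0.1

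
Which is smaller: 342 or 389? 342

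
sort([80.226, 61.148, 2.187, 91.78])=[2.187, 61.148, 80.226, 91.78]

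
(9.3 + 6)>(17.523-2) False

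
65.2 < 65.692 True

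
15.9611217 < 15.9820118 True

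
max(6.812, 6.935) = 6.935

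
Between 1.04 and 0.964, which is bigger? 1.04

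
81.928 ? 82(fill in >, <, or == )<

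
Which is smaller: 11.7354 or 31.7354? 11.7354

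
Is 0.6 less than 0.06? No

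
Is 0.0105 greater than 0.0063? Yes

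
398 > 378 True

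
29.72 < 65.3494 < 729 True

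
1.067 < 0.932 False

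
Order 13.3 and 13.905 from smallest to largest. 13.3, 13.905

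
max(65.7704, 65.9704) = 65.9704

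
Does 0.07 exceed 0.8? No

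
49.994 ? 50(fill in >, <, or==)<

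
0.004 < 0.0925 True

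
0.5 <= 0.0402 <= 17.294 False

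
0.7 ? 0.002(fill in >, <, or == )>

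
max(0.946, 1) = 1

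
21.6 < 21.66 True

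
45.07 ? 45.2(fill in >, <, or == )<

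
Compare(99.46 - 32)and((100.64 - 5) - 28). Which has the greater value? ((100.64 - 5) - 28)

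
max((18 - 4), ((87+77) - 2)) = 162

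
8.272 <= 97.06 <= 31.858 False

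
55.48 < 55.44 False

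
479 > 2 True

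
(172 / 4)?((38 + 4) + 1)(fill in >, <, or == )==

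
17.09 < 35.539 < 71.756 True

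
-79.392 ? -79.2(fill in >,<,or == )<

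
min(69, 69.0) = 69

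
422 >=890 False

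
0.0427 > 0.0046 True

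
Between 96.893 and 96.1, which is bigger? 96.893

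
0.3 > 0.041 True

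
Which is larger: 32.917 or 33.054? 33.054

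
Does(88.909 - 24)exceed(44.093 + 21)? No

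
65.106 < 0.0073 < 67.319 False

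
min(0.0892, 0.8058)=0.0892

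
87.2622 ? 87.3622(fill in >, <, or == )<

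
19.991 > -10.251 True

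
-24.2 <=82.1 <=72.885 False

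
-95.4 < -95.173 True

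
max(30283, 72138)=72138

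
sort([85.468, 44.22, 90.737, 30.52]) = [30.52, 44.22, 85.468, 90.737]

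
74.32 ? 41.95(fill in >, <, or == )>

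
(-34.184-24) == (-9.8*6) False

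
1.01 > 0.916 True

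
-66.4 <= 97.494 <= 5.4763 False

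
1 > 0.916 True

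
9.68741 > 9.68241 True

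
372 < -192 False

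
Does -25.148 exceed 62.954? No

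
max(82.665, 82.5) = 82.665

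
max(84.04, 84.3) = 84.3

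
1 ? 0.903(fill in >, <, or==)>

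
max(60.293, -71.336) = 60.293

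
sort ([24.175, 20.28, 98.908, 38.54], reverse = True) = [98.908, 38.54, 24.175, 20.28]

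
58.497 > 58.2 True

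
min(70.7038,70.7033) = 70.7033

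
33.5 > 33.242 True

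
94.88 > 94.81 True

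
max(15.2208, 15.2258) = 15.2258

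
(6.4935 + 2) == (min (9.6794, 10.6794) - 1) False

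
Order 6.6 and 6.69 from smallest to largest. 6.6, 6.69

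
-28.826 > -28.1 False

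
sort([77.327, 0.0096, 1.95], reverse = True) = [77.327, 1.95, 0.0096]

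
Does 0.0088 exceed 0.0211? No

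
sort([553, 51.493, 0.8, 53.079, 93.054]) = [0.8, 51.493, 53.079, 93.054, 553]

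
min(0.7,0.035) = 0.035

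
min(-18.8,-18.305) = -18.8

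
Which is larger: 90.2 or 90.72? 90.72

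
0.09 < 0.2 True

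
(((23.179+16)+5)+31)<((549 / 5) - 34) True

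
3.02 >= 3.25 False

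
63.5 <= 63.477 False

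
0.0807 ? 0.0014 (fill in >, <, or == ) >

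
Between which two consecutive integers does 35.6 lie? 35 and 36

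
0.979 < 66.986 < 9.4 False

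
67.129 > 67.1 True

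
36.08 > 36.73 False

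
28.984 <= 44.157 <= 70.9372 True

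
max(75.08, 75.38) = 75.38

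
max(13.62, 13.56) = 13.62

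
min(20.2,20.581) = 20.2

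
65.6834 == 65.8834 False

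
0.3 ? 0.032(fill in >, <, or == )>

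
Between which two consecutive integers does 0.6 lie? 0 and 1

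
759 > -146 True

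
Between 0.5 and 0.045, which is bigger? 0.5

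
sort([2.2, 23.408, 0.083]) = [0.083, 2.2, 23.408]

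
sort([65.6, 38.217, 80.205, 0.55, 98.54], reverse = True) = [98.54, 80.205, 65.6, 38.217, 0.55]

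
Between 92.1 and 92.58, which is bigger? 92.58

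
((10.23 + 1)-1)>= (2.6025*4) False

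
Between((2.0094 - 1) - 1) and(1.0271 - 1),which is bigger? (1.0271 - 1)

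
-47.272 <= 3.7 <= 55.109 True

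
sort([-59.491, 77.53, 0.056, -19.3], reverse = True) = [77.53, 0.056, -19.3, -59.491]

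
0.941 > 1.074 False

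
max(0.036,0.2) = 0.2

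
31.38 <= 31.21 False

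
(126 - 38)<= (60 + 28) True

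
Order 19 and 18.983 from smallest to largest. 18.983, 19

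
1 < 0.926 False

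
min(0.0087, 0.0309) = 0.0087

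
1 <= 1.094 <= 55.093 True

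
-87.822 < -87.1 True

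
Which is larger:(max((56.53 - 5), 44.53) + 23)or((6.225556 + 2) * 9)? (max((56.53 - 5), 44.53) + 23)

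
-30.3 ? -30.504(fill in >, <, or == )>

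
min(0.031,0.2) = 0.031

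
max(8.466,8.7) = 8.7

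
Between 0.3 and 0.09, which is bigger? 0.3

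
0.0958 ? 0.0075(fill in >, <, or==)>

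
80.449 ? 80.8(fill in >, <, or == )<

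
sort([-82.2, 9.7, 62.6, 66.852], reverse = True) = [66.852, 62.6, 9.7, -82.2]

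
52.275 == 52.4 False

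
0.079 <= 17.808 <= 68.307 True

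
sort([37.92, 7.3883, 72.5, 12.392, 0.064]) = [0.064, 7.3883, 12.392, 37.92, 72.5]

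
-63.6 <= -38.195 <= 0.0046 True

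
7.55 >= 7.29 True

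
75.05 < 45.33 False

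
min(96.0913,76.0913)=76.0913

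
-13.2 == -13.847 False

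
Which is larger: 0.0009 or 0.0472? 0.0472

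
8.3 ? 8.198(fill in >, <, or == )>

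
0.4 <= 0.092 False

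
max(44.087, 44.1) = 44.1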